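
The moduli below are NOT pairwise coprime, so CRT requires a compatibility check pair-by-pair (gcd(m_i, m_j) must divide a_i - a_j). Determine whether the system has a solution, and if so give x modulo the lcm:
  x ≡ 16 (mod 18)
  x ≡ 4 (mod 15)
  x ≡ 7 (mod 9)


Moduli 18, 15, 9 are not pairwise coprime, so CRT works modulo lcm(m_i) when all pairwise compatibility conditions hold.
Pairwise compatibility: gcd(m_i, m_j) must divide a_i - a_j for every pair.
Merge one congruence at a time:
  Start: x ≡ 16 (mod 18).
  Combine with x ≡ 4 (mod 15): gcd(18, 15) = 3; 4 - 16 = -12, which IS divisible by 3, so compatible.
    Write x = 16 + 18·t and substitute into x ≡ 4 (mod 15): 18·t ≡ 4 − 16 = -12 (mod 15).
    Divide the congruence (and modulus) by g = 3: 6·t ≡ -4 (mod 5).
    Reduce coefficients mod 5: 1·t ≡ 1 (mod 5).
    So t ≡ 1 (mod 5).
    Then x = 16 + 18·1 = 34, valid modulo lcm(18, 15) = 90: x ≡ 34 (mod 90).
  Combine with x ≡ 7 (mod 9): gcd(90, 9) = 9; 7 - 34 = -27, which IS divisible by 9, so compatible.
    Write x = 34 + 90·t and substitute into x ≡ 7 (mod 9): 90·t ≡ 7 − 34 = -27 (mod 9).
    Divide the congruence (and modulus) by g = 9: 10·t ≡ -3 (mod 1).
    Modulo 1 every t works; take t = 0.
    Then x = 34 + 90·0 = 34, valid modulo lcm(90, 9) = 90: x ≡ 34 (mod 90).
Verify: 34 mod 18 = 16, 34 mod 15 = 4, 34 mod 9 = 7.

x ≡ 34 (mod 90).


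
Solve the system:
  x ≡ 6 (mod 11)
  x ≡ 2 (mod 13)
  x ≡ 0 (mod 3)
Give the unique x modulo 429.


Moduli 11, 13, 3 are pairwise coprime; by CRT there is a unique solution modulo M = 11 · 13 · 3 = 429.
Solve pairwise, accumulating the modulus:
  Start with x ≡ 6 (mod 11).
  Combine with x ≡ 2 (mod 13): since gcd(11, 13) = 1, we get a unique residue mod 143.
    Write x = 6 + 11·t and substitute into x ≡ 2 (mod 13): 11·t ≡ 2 − 6 = -4 (mod 13).
    Reduce coefficients mod 13: 11·t ≡ 9 (mod 13).
    The inverse of 11 mod 13 is 6 (since 11·6 = 66 = 5·13 + 1), so t ≡ 6·9 = 54 ≡ 2 (mod 13).
    Then x = 6 + 11·2 = 28, valid modulo lcm(11, 13) = 143: x ≡ 28 (mod 143).
  Combine with x ≡ 0 (mod 3): since gcd(143, 3) = 1, we get a unique residue mod 429.
    Write x = 28 + 143·t and substitute into x ≡ 0 (mod 3): 143·t ≡ 0 − 28 = -28 (mod 3).
    Reduce coefficients mod 3: 2·t ≡ 2 (mod 3).
    The inverse of 2 mod 3 is 2 (since 2·2 = 4 = 1·3 + 1), so t ≡ 2·2 = 4 ≡ 1 (mod 3).
    Then x = 28 + 143·1 = 171, valid modulo lcm(143, 3) = 429: x ≡ 171 (mod 429).
Verify: 171 mod 11 = 6 ✓, 171 mod 13 = 2 ✓, 171 mod 3 = 0 ✓.

x ≡ 171 (mod 429).


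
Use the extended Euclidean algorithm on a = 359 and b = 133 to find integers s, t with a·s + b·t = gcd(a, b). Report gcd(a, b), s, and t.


Euclidean algorithm on (359, 133) — divide until remainder is 0:
  359 = 2 · 133 + 93
  133 = 1 · 93 + 40
  93 = 2 · 40 + 13
  40 = 3 · 13 + 1
  13 = 13 · 1 + 0
gcd(359, 133) = 1.
Track Bezout coefficients alongside the remainders: start with r₀ = 359 = a·1 + b·0 (s = 1, t = 0) and r₁ = 133 = a·0 + b·1 (s = 0, t = 1); each new remainder r_{k+1} = r_{k-1} − q_k·r_k inherits s_{k+1} = s_{k-1} − q_k·s_k, t_{k+1} = t_{k-1} − q_k·t_k, so r_k = a·s_k + b·t_k at every step:
  q = 2: r = 93, s = 1 − 2·0 = 1, t = 0 − 2·1 = -2  (check: 359·1 + 133·(-2) = 93)
  q = 1: r = 40, s = 0 − 1·1 = -1, t = 1 − 1·(-2) = 3  (check: 359·(-1) + 133·3 = 40)
  q = 2: r = 13, s = 1 − 2·(-1) = 3, t = -2 − 2·3 = -8  (check: 359·3 + 133·(-8) = 13)
  q = 3: r = 1, s = -1 − 3·3 = -10, t = 3 − 3·(-8) = 27  (check: 359·(-10) + 133·27 = 1)
The row with r = 1 (the gcd) gives the Bezout coefficients s = -10, t = 27.
Result: 359 · (-10) + 133 · (27) = 1.

gcd(359, 133) = 1; s = -10, t = 27 (check: 359·(-10) + 133·27 = 1).


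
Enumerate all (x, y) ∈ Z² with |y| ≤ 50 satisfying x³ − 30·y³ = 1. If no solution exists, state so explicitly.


The equation is x³ - 30y³ = 1. For fixed y, x³ = 30·y³ + 1, so a solution requires the RHS to be a perfect cube.
Strategy: iterate y from -50 to 50, compute RHS = 30·y³ + 1, and check whether it is a (positive or negative) perfect cube.
Check small values of y:
  y = 0: RHS = 1 = (1)³ ⇒ x = 1 works.
  y = 1: RHS = 31 is not a perfect cube.
  y = -1: RHS = -29 is not a perfect cube.
  y = 2: RHS = 241 is not a perfect cube.
  y = -2: RHS = -239 is not a perfect cube.
  y = 3: RHS = 811 is not a perfect cube.
  y = -3: RHS = -809 is not a perfect cube.
Continuing the search up to |y| = 50 finds no further solutions beyond those listed.
Collected solutions: (1, 0).

Solutions (with |y| ≤ 50): (1, 0).


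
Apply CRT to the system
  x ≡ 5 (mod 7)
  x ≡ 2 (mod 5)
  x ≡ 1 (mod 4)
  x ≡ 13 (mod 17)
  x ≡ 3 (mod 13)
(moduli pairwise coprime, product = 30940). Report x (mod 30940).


Product of moduli M = 7 · 5 · 4 · 17 · 13 = 30940.
Merge one congruence at a time:
  Start: x ≡ 5 (mod 7).
  Combine with x ≡ 2 (mod 5); new modulus lcm = 35.
    Write x = 5 + 7·t and substitute into x ≡ 2 (mod 5): 7·t ≡ 2 − 5 = -3 (mod 5).
    Reduce coefficients mod 5: 2·t ≡ 2 (mod 5).
    The inverse of 2 mod 5 is 3 (since 2·3 = 6 = 1·5 + 1), so t ≡ 3·2 = 6 ≡ 1 (mod 5).
    Then x = 5 + 7·1 = 12, valid modulo lcm(7, 5) = 35: x ≡ 12 (mod 35).
  Combine with x ≡ 1 (mod 4); new modulus lcm = 140.
    Write x = 12 + 35·t and substitute into x ≡ 1 (mod 4): 35·t ≡ 1 − 12 = -11 (mod 4).
    Reduce coefficients mod 4: 3·t ≡ 1 (mod 4).
    The inverse of 3 mod 4 is 3 (since 3·3 = 9 = 2·4 + 1), so t ≡ 3·1 = 3 ≡ 3 (mod 4).
    Then x = 12 + 35·3 = 117, valid modulo lcm(35, 4) = 140: x ≡ 117 (mod 140).
  Combine with x ≡ 13 (mod 17); new modulus lcm = 2380.
    Write x = 117 + 140·t and substitute into x ≡ 13 (mod 17): 140·t ≡ 13 − 117 = -104 (mod 17).
    Reduce coefficients mod 17: 4·t ≡ 15 (mod 17).
    The inverse of 4 mod 17 is 13 (since 4·13 = 52 = 3·17 + 1), so t ≡ 13·15 = 195 ≡ 8 (mod 17).
    Then x = 117 + 140·8 = 1237, valid modulo lcm(140, 17) = 2380: x ≡ 1237 (mod 2380).
  Combine with x ≡ 3 (mod 13); new modulus lcm = 30940.
    Write x = 1237 + 2380·t and substitute into x ≡ 3 (mod 13): 2380·t ≡ 3 − 1237 = -1234 (mod 13).
    Reduce coefficients mod 13: 1·t ≡ 1 (mod 13).
    So t ≡ 1 (mod 13).
    Then x = 1237 + 2380·1 = 3617, valid modulo lcm(2380, 13) = 30940: x ≡ 3617 (mod 30940).
Verify against each original: 3617 mod 7 = 5, 3617 mod 5 = 2, 3617 mod 4 = 1, 3617 mod 17 = 13, 3617 mod 13 = 3.

x ≡ 3617 (mod 30940).


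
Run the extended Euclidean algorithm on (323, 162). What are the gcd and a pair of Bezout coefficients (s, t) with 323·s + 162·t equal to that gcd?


Euclidean algorithm on (323, 162) — divide until remainder is 0:
  323 = 1 · 162 + 161
  162 = 1 · 161 + 1
  161 = 161 · 1 + 0
gcd(323, 162) = 1.
Track Bezout coefficients alongside the remainders: start with r₀ = 323 = a·1 + b·0 (s = 1, t = 0) and r₁ = 162 = a·0 + b·1 (s = 0, t = 1); each new remainder r_{k+1} = r_{k-1} − q_k·r_k inherits s_{k+1} = s_{k-1} − q_k·s_k, t_{k+1} = t_{k-1} − q_k·t_k, so r_k = a·s_k + b·t_k at every step:
  q = 1: r = 161, s = 1 − 1·0 = 1, t = 0 − 1·1 = -1  (check: 323·1 + 162·(-1) = 161)
  q = 1: r = 1, s = 0 − 1·1 = -1, t = 1 − 1·(-1) = 2  (check: 323·(-1) + 162·2 = 1)
The row with r = 1 (the gcd) gives the Bezout coefficients s = -1, t = 2.
Result: 323 · (-1) + 162 · (2) = 1.

gcd(323, 162) = 1; s = -1, t = 2 (check: 323·(-1) + 162·2 = 1).


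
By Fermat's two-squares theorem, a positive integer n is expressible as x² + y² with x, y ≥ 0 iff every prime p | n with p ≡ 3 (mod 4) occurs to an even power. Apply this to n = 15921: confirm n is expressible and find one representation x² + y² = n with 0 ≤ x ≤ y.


Step 1: Factor n = 15921 = 3^2 · 29 · 61.
Step 2: Check the mod-4 condition on each prime factor: 3 ≡ 3 (mod 4), exponent 2 (must be even); 29 ≡ 1 (mod 4), exponent 1; 61 ≡ 1 (mod 4), exponent 1.
All primes ≡ 3 (mod 4) appear to even exponent (or don't appear), so by the two-squares theorem n IS expressible as a sum of two squares.
Step 3: Build a representation. Group n = k² · m with k = 3 and m = 29 · 61 = 1769 (a product of primes ≡ 1 (mod 4)); a representation of m scales to one of n via (k·x)² + (k·y)² = k²(x² + y²). Each prime p ≡ 1 (mod 4) is itself a sum of two squares; find a² by testing p − a² for a perfect square:
  29: 29 − 1² = 28, 29 − 2² = 25 = 5² ⇒ 29 = 2² + 5².
  61: 61 − 1² = 60, 61 − 2² = 57, 61 − 3² = 52, 61 − 4² = 45, 61 − 5² = 36 = 6² ⇒ 61 = 5² + 6².
  Combine using the Brahmagupta–Fibonacci identity (a² + b²)(c² + d²) = (ac − bd)² + (ad + bc)² = (ac + bd)² + (ad − bc)²:
  29 · 61 = 1769: from (2² + 5²)(5² + 6²), take (2·5 − 5·6, 2·6 + 5·5) = (10 − 30, 12 + 25) = (-20, 37); dropping signs (only squares matter) gives (20, 37); check 20² + 37² = 400 + 1369 = 1769 ✓.
  Scale by k = 3: (3·20, 3·37) = (60, 111).
Step 4: Order so x ≤ y and verify: 60² + 111² = 3600 + 12321 = 15921 = n. ✓

n = 15921 = 60² + 111² (one valid representation with x ≤ y).


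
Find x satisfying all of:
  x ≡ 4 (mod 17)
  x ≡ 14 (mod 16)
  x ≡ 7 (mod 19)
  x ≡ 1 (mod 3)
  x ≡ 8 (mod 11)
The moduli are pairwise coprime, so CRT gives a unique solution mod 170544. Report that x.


Product of moduli M = 17 · 16 · 19 · 3 · 11 = 170544.
Merge one congruence at a time:
  Start: x ≡ 4 (mod 17).
  Combine with x ≡ 14 (mod 16); new modulus lcm = 272.
    Write x = 4 + 17·t and substitute into x ≡ 14 (mod 16): 17·t ≡ 14 − 4 = 10 (mod 16).
    Reduce coefficients mod 16: 1·t ≡ 10 (mod 16).
    So t ≡ 10 (mod 16).
    Then x = 4 + 17·10 = 174, valid modulo lcm(17, 16) = 272: x ≡ 174 (mod 272).
  Combine with x ≡ 7 (mod 19); new modulus lcm = 5168.
    Write x = 174 + 272·t and substitute into x ≡ 7 (mod 19): 272·t ≡ 7 − 174 = -167 (mod 19).
    Reduce coefficients mod 19: 6·t ≡ 4 (mod 19).
    The inverse of 6 mod 19 is 16 (since 6·16 = 96 = 5·19 + 1), so t ≡ 16·4 = 64 ≡ 7 (mod 19).
    Then x = 174 + 272·7 = 2078, valid modulo lcm(272, 19) = 5168: x ≡ 2078 (mod 5168).
  Combine with x ≡ 1 (mod 3); new modulus lcm = 15504.
    Write x = 2078 + 5168·t and substitute into x ≡ 1 (mod 3): 5168·t ≡ 1 − 2078 = -2077 (mod 3).
    Reduce coefficients mod 3: 2·t ≡ 2 (mod 3).
    The inverse of 2 mod 3 is 2 (since 2·2 = 4 = 1·3 + 1), so t ≡ 2·2 = 4 ≡ 1 (mod 3).
    Then x = 2078 + 5168·1 = 7246, valid modulo lcm(5168, 3) = 15504: x ≡ 7246 (mod 15504).
  Combine with x ≡ 8 (mod 11); new modulus lcm = 170544.
    Write x = 7246 + 15504·t and substitute into x ≡ 8 (mod 11): 15504·t ≡ 8 − 7246 = -7238 (mod 11).
    Reduce coefficients mod 11: 5·t ≡ 0 (mod 11).
    The inverse of 5 mod 11 is 9 (since 5·9 = 45 = 4·11 + 1), so t ≡ 9·0 = 0 ≡ 0 (mod 11).
    Then x = 7246 + 15504·0 = 7246, valid modulo lcm(15504, 11) = 170544: x ≡ 7246 (mod 170544).
Verify against each original: 7246 mod 17 = 4, 7246 mod 16 = 14, 7246 mod 19 = 7, 7246 mod 3 = 1, 7246 mod 11 = 8.

x ≡ 7246 (mod 170544).


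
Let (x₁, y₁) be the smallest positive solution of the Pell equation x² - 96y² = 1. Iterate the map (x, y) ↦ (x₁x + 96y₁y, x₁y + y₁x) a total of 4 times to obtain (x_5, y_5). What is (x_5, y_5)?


Step 1: Find the fundamental solution (x₁, y₁) of x² - 96y² = 1.
  Expand √96 as a continued fraction. a₀ = ⌊√96⌋ = 9; iterate m_{k+1} = d_k·a_k − m_k, d_{k+1} = (96 − m_{k+1}²)/d_k, a_{k+1} = ⌊(a₀ + m_{k+1})/d_{k+1}⌋ (starting m₀ = 0, d₀ = 1), with convergents p_k = a_k·p_{k-1} + p_{k-2}, q_k = a_k·q_{k-1} + q_{k-2} (p₋₁ = 1, q₋₁ = 0):
  k = 0: a₀ = 9; p₀/q₀ = 9/1; p₀² − 96·q₀² = 81 − 96 = -15.
  k = 1: m = 9, d = 15, a = ⌊(9 + 9)/15⌋ = 1; p/q = (1·9 + 1)/(1·1 + 0) = 10/1; p² − 96·q² = 100 − 96 = 4.
  k = 2: m = 6, d = 4, a = ⌊(9 + 6)/4⌋ = 3; p/q = (3·10 + 9)/(3·1 + 1) = 39/4; p² − 96·q² = 1521 − 1536 = -15.
  k = 3: m = 6, d = 15, a = ⌊(9 + 6)/15⌋ = 1; p/q = (1·39 + 10)/(1·4 + 1) = 49/5; p² − 96·q² = 2401 − 2400 = 1.
  The first convergent with p² − 96·q² = 1 gives the fundamental solution (x₁, y₁) = (49, 5).
Step 2: Apply the recurrence (x_{n+1}, y_{n+1}) = (x₁x_n + 96y₁y_n, x₁y_n + y₁x_n) repeatedly.
  From (x_1, y_1) = (49, 5): x_2 = 49·49 + 96·5·5 = 4801; y_2 = 49·5 + 5·49 = 490.
  From (x_2, y_2) = (4801, 490): x_3 = 49·4801 + 96·5·490 = 470449; y_3 = 49·490 + 5·4801 = 48015.
  From (x_3, y_3) = (470449, 48015): x_4 = 49·470449 + 96·5·48015 = 46099201; y_4 = 49·48015 + 5·470449 = 4704980.
  From (x_4, y_4) = (46099201, 4704980): x_5 = 49·46099201 + 96·5·4704980 = 4517251249; y_5 = 49·4704980 + 5·46099201 = 461040025.
Step 3: Verify x_5² - 96·y_5² = 20405558846592060001 - 20405558846592060000 = 1 (should be 1). ✓

(x_1, y_1) = (49, 5); (x_5, y_5) = (4517251249, 461040025).


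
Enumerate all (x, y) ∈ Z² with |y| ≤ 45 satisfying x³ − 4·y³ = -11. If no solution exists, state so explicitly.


The equation is x³ - 4y³ = -11. For fixed y, x³ = 4·y³ − 11, so a solution requires the RHS to be a perfect cube.
Strategy: iterate y from -45 to 45, compute RHS = 4·y³ − 11, and check whether it is a (positive or negative) perfect cube.
Check small values of y:
  y = 0: RHS = -11 is not a perfect cube.
  y = 1: RHS = -7 is not a perfect cube.
  y = -1: RHS = -15 is not a perfect cube.
  y = 2: RHS = 21 is not a perfect cube.
  y = -2: RHS = -43 is not a perfect cube.
  y = 3: RHS = 97 is not a perfect cube.
  y = -3: RHS = -119 is not a perfect cube.
Continuing the search up to |y| = 45 finds no solutions either.
No (x, y) in the scanned range satisfies the equation.

No integer solutions with |y| ≤ 45.


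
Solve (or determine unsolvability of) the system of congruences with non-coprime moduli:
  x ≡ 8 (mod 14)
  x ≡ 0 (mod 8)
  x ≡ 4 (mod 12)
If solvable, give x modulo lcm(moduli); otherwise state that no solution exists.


Moduli 14, 8, 12 are not pairwise coprime, so CRT works modulo lcm(m_i) when all pairwise compatibility conditions hold.
Pairwise compatibility: gcd(m_i, m_j) must divide a_i - a_j for every pair.
Merge one congruence at a time:
  Start: x ≡ 8 (mod 14).
  Combine with x ≡ 0 (mod 8): gcd(14, 8) = 2; 0 - 8 = -8, which IS divisible by 2, so compatible.
    Write x = 8 + 14·t and substitute into x ≡ 0 (mod 8): 14·t ≡ 0 − 8 = -8 (mod 8).
    Divide the congruence (and modulus) by g = 2: 7·t ≡ -4 (mod 4).
    Reduce coefficients mod 4: 3·t ≡ 0 (mod 4).
    The inverse of 3 mod 4 is 3 (since 3·3 = 9 = 2·4 + 1), so t ≡ 3·0 = 0 ≡ 0 (mod 4).
    Then x = 8 + 14·0 = 8, valid modulo lcm(14, 8) = 56: x ≡ 8 (mod 56).
  Combine with x ≡ 4 (mod 12): gcd(56, 12) = 4; 4 - 8 = -4, which IS divisible by 4, so compatible.
    Write x = 8 + 56·t and substitute into x ≡ 4 (mod 12): 56·t ≡ 4 − 8 = -4 (mod 12).
    Divide the congruence (and modulus) by g = 4: 14·t ≡ -1 (mod 3).
    Reduce coefficients mod 3: 2·t ≡ 2 (mod 3).
    The inverse of 2 mod 3 is 2 (since 2·2 = 4 = 1·3 + 1), so t ≡ 2·2 = 4 ≡ 1 (mod 3).
    Then x = 8 + 56·1 = 64, valid modulo lcm(56, 12) = 168: x ≡ 64 (mod 168).
Verify: 64 mod 14 = 8, 64 mod 8 = 0, 64 mod 12 = 4.

x ≡ 64 (mod 168).


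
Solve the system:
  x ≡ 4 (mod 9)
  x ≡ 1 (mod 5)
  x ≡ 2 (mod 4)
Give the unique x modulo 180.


Moduli 9, 5, 4 are pairwise coprime; by CRT there is a unique solution modulo M = 9 · 5 · 4 = 180.
Solve pairwise, accumulating the modulus:
  Start with x ≡ 4 (mod 9).
  Combine with x ≡ 1 (mod 5): since gcd(9, 5) = 1, we get a unique residue mod 45.
    Write x = 4 + 9·t and substitute into x ≡ 1 (mod 5): 9·t ≡ 1 − 4 = -3 (mod 5).
    Reduce coefficients mod 5: 4·t ≡ 2 (mod 5).
    The inverse of 4 mod 5 is 4 (since 4·4 = 16 = 3·5 + 1), so t ≡ 4·2 = 8 ≡ 3 (mod 5).
    Then x = 4 + 9·3 = 31, valid modulo lcm(9, 5) = 45: x ≡ 31 (mod 45).
  Combine with x ≡ 2 (mod 4): since gcd(45, 4) = 1, we get a unique residue mod 180.
    Write x = 31 + 45·t and substitute into x ≡ 2 (mod 4): 45·t ≡ 2 − 31 = -29 (mod 4).
    Reduce coefficients mod 4: 1·t ≡ 3 (mod 4).
    So t ≡ 3 (mod 4).
    Then x = 31 + 45·3 = 166, valid modulo lcm(45, 4) = 180: x ≡ 166 (mod 180).
Verify: 166 mod 9 = 4 ✓, 166 mod 5 = 1 ✓, 166 mod 4 = 2 ✓.

x ≡ 166 (mod 180).


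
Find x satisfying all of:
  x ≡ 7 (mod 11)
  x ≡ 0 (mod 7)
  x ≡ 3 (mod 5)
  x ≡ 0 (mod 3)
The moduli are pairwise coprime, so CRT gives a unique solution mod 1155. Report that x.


Product of moduli M = 11 · 7 · 5 · 3 = 1155.
Merge one congruence at a time:
  Start: x ≡ 7 (mod 11).
  Combine with x ≡ 0 (mod 7); new modulus lcm = 77.
    Write x = 7 + 11·t and substitute into x ≡ 0 (mod 7): 11·t ≡ 0 − 7 = -7 (mod 7).
    Reduce coefficients mod 7: 4·t ≡ 0 (mod 7).
    The inverse of 4 mod 7 is 2 (since 4·2 = 8 = 1·7 + 1), so t ≡ 2·0 = 0 ≡ 0 (mod 7).
    Then x = 7 + 11·0 = 7, valid modulo lcm(11, 7) = 77: x ≡ 7 (mod 77).
  Combine with x ≡ 3 (mod 5); new modulus lcm = 385.
    Write x = 7 + 77·t and substitute into x ≡ 3 (mod 5): 77·t ≡ 3 − 7 = -4 (mod 5).
    Reduce coefficients mod 5: 2·t ≡ 1 (mod 5).
    The inverse of 2 mod 5 is 3 (since 2·3 = 6 = 1·5 + 1), so t ≡ 3·1 = 3 ≡ 3 (mod 5).
    Then x = 7 + 77·3 = 238, valid modulo lcm(77, 5) = 385: x ≡ 238 (mod 385).
  Combine with x ≡ 0 (mod 3); new modulus lcm = 1155.
    Write x = 238 + 385·t and substitute into x ≡ 0 (mod 3): 385·t ≡ 0 − 238 = -238 (mod 3).
    Reduce coefficients mod 3: 1·t ≡ 2 (mod 3).
    So t ≡ 2 (mod 3).
    Then x = 238 + 385·2 = 1008, valid modulo lcm(385, 3) = 1155: x ≡ 1008 (mod 1155).
Verify against each original: 1008 mod 11 = 7, 1008 mod 7 = 0, 1008 mod 5 = 3, 1008 mod 3 = 0.

x ≡ 1008 (mod 1155).


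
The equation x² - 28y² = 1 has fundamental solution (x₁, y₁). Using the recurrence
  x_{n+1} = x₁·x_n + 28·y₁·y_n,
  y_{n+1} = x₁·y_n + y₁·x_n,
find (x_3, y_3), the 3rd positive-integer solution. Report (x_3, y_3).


Step 1: Find the fundamental solution (x₁, y₁) of x² - 28y² = 1.
  Expand √28 as a continued fraction. a₀ = ⌊√28⌋ = 5; iterate m_{k+1} = d_k·a_k − m_k, d_{k+1} = (28 − m_{k+1}²)/d_k, a_{k+1} = ⌊(a₀ + m_{k+1})/d_{k+1}⌋ (starting m₀ = 0, d₀ = 1), with convergents p_k = a_k·p_{k-1} + p_{k-2}, q_k = a_k·q_{k-1} + q_{k-2} (p₋₁ = 1, q₋₁ = 0):
  k = 0: a₀ = 5; p₀/q₀ = 5/1; p₀² − 28·q₀² = 25 − 28 = -3.
  k = 1: m = 5, d = 3, a = ⌊(5 + 5)/3⌋ = 3; p/q = (3·5 + 1)/(3·1 + 0) = 16/3; p² − 28·q² = 256 − 252 = 4.
  k = 2: m = 4, d = 4, a = ⌊(5 + 4)/4⌋ = 2; p/q = (2·16 + 5)/(2·3 + 1) = 37/7; p² − 28·q² = 1369 − 1372 = -3.
  k = 3: m = 4, d = 3, a = ⌊(5 + 4)/3⌋ = 3; p/q = (3·37 + 16)/(3·7 + 3) = 127/24; p² − 28·q² = 16129 − 16128 = 1.
  The first convergent with p² − 28·q² = 1 gives the fundamental solution (x₁, y₁) = (127, 24).
Step 2: Apply the recurrence (x_{n+1}, y_{n+1}) = (x₁x_n + 28y₁y_n, x₁y_n + y₁x_n) repeatedly.
  From (x_1, y_1) = (127, 24): x_2 = 127·127 + 28·24·24 = 32257; y_2 = 127·24 + 24·127 = 6096.
  From (x_2, y_2) = (32257, 6096): x_3 = 127·32257 + 28·24·6096 = 8193151; y_3 = 127·6096 + 24·32257 = 1548360.
Step 3: Verify x_3² - 28·y_3² = 67127723308801 - 67127723308800 = 1 (should be 1). ✓

(x_1, y_1) = (127, 24); (x_3, y_3) = (8193151, 1548360).


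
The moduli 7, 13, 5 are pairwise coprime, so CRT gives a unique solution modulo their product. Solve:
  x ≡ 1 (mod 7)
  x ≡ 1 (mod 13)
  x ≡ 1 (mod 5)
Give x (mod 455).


Moduli 7, 13, 5 are pairwise coprime; by CRT there is a unique solution modulo M = 7 · 13 · 5 = 455.
Solve pairwise, accumulating the modulus:
  Start with x ≡ 1 (mod 7).
  Combine with x ≡ 1 (mod 13): since gcd(7, 13) = 1, we get a unique residue mod 91.
    Write x = 1 + 7·t and substitute into x ≡ 1 (mod 13): 7·t ≡ 1 − 1 = 0 (mod 13).
    The inverse of 7 mod 13 is 2 (since 7·2 = 14 = 1·13 + 1), so t ≡ 2·0 = 0 ≡ 0 (mod 13).
    Then x = 1 + 7·0 = 1, valid modulo lcm(7, 13) = 91: x ≡ 1 (mod 91).
  Combine with x ≡ 1 (mod 5): since gcd(91, 5) = 1, we get a unique residue mod 455.
    Write x = 1 + 91·t and substitute into x ≡ 1 (mod 5): 91·t ≡ 1 − 1 = 0 (mod 5).
    Reduce coefficients mod 5: 1·t ≡ 0 (mod 5).
    So t ≡ 0 (mod 5).
    Then x = 1 + 91·0 = 1, valid modulo lcm(91, 5) = 455: x ≡ 1 (mod 455).
Verify: 1 mod 7 = 1 ✓, 1 mod 13 = 1 ✓, 1 mod 5 = 1 ✓.

x ≡ 1 (mod 455).


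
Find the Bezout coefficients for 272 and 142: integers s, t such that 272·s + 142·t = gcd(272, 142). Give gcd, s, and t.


Euclidean algorithm on (272, 142) — divide until remainder is 0:
  272 = 1 · 142 + 130
  142 = 1 · 130 + 12
  130 = 10 · 12 + 10
  12 = 1 · 10 + 2
  10 = 5 · 2 + 0
gcd(272, 142) = 2.
Track Bezout coefficients alongside the remainders: start with r₀ = 272 = a·1 + b·0 (s = 1, t = 0) and r₁ = 142 = a·0 + b·1 (s = 0, t = 1); each new remainder r_{k+1} = r_{k-1} − q_k·r_k inherits s_{k+1} = s_{k-1} − q_k·s_k, t_{k+1} = t_{k-1} − q_k·t_k, so r_k = a·s_k + b·t_k at every step:
  q = 1: r = 130, s = 1 − 1·0 = 1, t = 0 − 1·1 = -1  (check: 272·1 + 142·(-1) = 130)
  q = 1: r = 12, s = 0 − 1·1 = -1, t = 1 − 1·(-1) = 2  (check: 272·(-1) + 142·2 = 12)
  q = 10: r = 10, s = 1 − 10·(-1) = 11, t = -1 − 10·2 = -21  (check: 272·11 + 142·(-21) = 10)
  q = 1: r = 2, s = -1 − 1·11 = -12, t = 2 − 1·(-21) = 23  (check: 272·(-12) + 142·23 = 2)
The row with r = 2 (the gcd) gives the Bezout coefficients s = -12, t = 23.
Result: 272 · (-12) + 142 · (23) = 2.

gcd(272, 142) = 2; s = -12, t = 23 (check: 272·(-12) + 142·23 = 2).


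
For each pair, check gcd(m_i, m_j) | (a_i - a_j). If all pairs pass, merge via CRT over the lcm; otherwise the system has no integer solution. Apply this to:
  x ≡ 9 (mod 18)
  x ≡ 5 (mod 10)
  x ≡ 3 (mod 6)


Moduli 18, 10, 6 are not pairwise coprime, so CRT works modulo lcm(m_i) when all pairwise compatibility conditions hold.
Pairwise compatibility: gcd(m_i, m_j) must divide a_i - a_j for every pair.
Merge one congruence at a time:
  Start: x ≡ 9 (mod 18).
  Combine with x ≡ 5 (mod 10): gcd(18, 10) = 2; 5 - 9 = -4, which IS divisible by 2, so compatible.
    Write x = 9 + 18·t and substitute into x ≡ 5 (mod 10): 18·t ≡ 5 − 9 = -4 (mod 10).
    Divide the congruence (and modulus) by g = 2: 9·t ≡ -2 (mod 5).
    Reduce coefficients mod 5: 4·t ≡ 3 (mod 5).
    The inverse of 4 mod 5 is 4 (since 4·4 = 16 = 3·5 + 1), so t ≡ 4·3 = 12 ≡ 2 (mod 5).
    Then x = 9 + 18·2 = 45, valid modulo lcm(18, 10) = 90: x ≡ 45 (mod 90).
  Combine with x ≡ 3 (mod 6): gcd(90, 6) = 6; 3 - 45 = -42, which IS divisible by 6, so compatible.
    Write x = 45 + 90·t and substitute into x ≡ 3 (mod 6): 90·t ≡ 3 − 45 = -42 (mod 6).
    Divide the congruence (and modulus) by g = 6: 15·t ≡ -7 (mod 1).
    Modulo 1 every t works; take t = 0.
    Then x = 45 + 90·0 = 45, valid modulo lcm(90, 6) = 90: x ≡ 45 (mod 90).
Verify: 45 mod 18 = 9, 45 mod 10 = 5, 45 mod 6 = 3.

x ≡ 45 (mod 90).


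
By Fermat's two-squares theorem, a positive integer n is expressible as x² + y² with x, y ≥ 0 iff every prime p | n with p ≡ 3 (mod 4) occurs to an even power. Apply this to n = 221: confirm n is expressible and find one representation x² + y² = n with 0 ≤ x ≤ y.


Step 1: Factor n = 221 = 13 · 17.
Step 2: Check the mod-4 condition on each prime factor: 13 ≡ 1 (mod 4), exponent 1; 17 ≡ 1 (mod 4), exponent 1.
All primes ≡ 3 (mod 4) appear to even exponent (or don't appear), so by the two-squares theorem n IS expressible as a sum of two squares.
Step 3: Build a representation. Here n = 13 · 17 is a product of primes ≡ 1 (mod 4). Each prime p ≡ 1 (mod 4) is itself a sum of two squares; find a² by testing p − a² for a perfect square:
  13: 13 − 1² = 12, 13 − 2² = 9 = 3² ⇒ 13 = 2² + 3².
  17: 17 − 1² = 16 = 4² ⇒ 17 = 1² + 4².
  Combine using the Brahmagupta–Fibonacci identity (a² + b²)(c² + d²) = (ac − bd)² + (ad + bc)² = (ac + bd)² + (ad − bc)²:
  13 · 17 = 221: from (2² + 3²)(1² + 4²), take (2·1 − 3·4, 2·4 + 3·1) = (2 − 12, 8 + 3) = (-10, 11); dropping signs (only squares matter) gives (10, 11); check 10² + 11² = 100 + 121 = 221 ✓.
Step 4: Order so x ≤ y and verify: 10² + 11² = 100 + 121 = 221 = n. ✓

n = 221 = 10² + 11² (one valid representation with x ≤ y).


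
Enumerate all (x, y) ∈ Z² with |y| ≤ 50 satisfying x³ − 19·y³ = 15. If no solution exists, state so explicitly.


The equation is x³ - 19y³ = 15. For fixed y, x³ = 19·y³ + 15, so a solution requires the RHS to be a perfect cube.
Strategy: iterate y from -50 to 50, compute RHS = 19·y³ + 15, and check whether it is a (positive or negative) perfect cube.
Check small values of y:
  y = 0: RHS = 15 is not a perfect cube.
  y = 1: RHS = 34 is not a perfect cube.
  y = -1: RHS = -4 is not a perfect cube.
  y = 2: RHS = 167 is not a perfect cube.
  y = -2: RHS = -137 is not a perfect cube.
  y = 3: RHS = 528 is not a perfect cube.
  y = -3: RHS = -498 is not a perfect cube.
Continuing the search up to |y| = 50 finds no solutions either.
No (x, y) in the scanned range satisfies the equation.

No integer solutions with |y| ≤ 50.


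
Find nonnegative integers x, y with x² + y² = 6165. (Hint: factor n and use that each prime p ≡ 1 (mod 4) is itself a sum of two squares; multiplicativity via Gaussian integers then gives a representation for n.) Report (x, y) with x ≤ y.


Step 1: Factor n = 6165 = 3^2 · 5 · 137.
Step 2: Check the mod-4 condition on each prime factor: 3 ≡ 3 (mod 4), exponent 2 (must be even); 5 ≡ 1 (mod 4), exponent 1; 137 ≡ 1 (mod 4), exponent 1.
All primes ≡ 3 (mod 4) appear to even exponent (or don't appear), so by the two-squares theorem n IS expressible as a sum of two squares.
Step 3: Build a representation. Group n = k² · m with k = 3 and m = 5 · 137 = 685 (a product of primes ≡ 1 (mod 4)); a representation of m scales to one of n via (k·x)² + (k·y)² = k²(x² + y²). Each prime p ≡ 1 (mod 4) is itself a sum of two squares; find a² by testing p − a² for a perfect square:
  5: 5 − 1² = 4 = 2² ⇒ 5 = 1² + 2².
  137: 137 − 1² = 136, 137 − 2² = 133, 137 − 3² = 128, 137 − 4² = 121 = 11² ⇒ 137 = 4² + 11².
  Combine using the Brahmagupta–Fibonacci identity (a² + b²)(c² + d²) = (ac − bd)² + (ad + bc)² = (ac + bd)² + (ad − bc)²:
  5 · 137 = 685: from (1² + 2²)(4² + 11²), take (1·4 − 2·11, 1·11 + 2·4) = (4 − 22, 11 + 8) = (-18, 19); dropping signs (only squares matter) gives (18, 19); check 18² + 19² = 324 + 361 = 685 ✓.
  Scale by k = 3: (3·18, 3·19) = (54, 57).
Step 4: Order so x ≤ y and verify: 54² + 57² = 2916 + 3249 = 6165 = n. ✓

n = 6165 = 54² + 57² (one valid representation with x ≤ y).


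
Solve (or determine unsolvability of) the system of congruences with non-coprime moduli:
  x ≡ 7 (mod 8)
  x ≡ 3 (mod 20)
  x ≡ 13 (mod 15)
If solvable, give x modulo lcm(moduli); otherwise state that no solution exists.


Moduli 8, 20, 15 are not pairwise coprime, so CRT works modulo lcm(m_i) when all pairwise compatibility conditions hold.
Pairwise compatibility: gcd(m_i, m_j) must divide a_i - a_j for every pair.
Merge one congruence at a time:
  Start: x ≡ 7 (mod 8).
  Combine with x ≡ 3 (mod 20): gcd(8, 20) = 4; 3 - 7 = -4, which IS divisible by 4, so compatible.
    Write x = 7 + 8·t and substitute into x ≡ 3 (mod 20): 8·t ≡ 3 − 7 = -4 (mod 20).
    Divide the congruence (and modulus) by g = 4: 2·t ≡ -1 (mod 5).
    Reduce coefficients mod 5: 2·t ≡ 4 (mod 5).
    The inverse of 2 mod 5 is 3 (since 2·3 = 6 = 1·5 + 1), so t ≡ 3·4 = 12 ≡ 2 (mod 5).
    Then x = 7 + 8·2 = 23, valid modulo lcm(8, 20) = 40: x ≡ 23 (mod 40).
  Combine with x ≡ 13 (mod 15): gcd(40, 15) = 5; 13 - 23 = -10, which IS divisible by 5, so compatible.
    Write x = 23 + 40·t and substitute into x ≡ 13 (mod 15): 40·t ≡ 13 − 23 = -10 (mod 15).
    Divide the congruence (and modulus) by g = 5: 8·t ≡ -2 (mod 3).
    Reduce coefficients mod 3: 2·t ≡ 1 (mod 3).
    The inverse of 2 mod 3 is 2 (since 2·2 = 4 = 1·3 + 1), so t ≡ 2·1 = 2 ≡ 2 (mod 3).
    Then x = 23 + 40·2 = 103, valid modulo lcm(40, 15) = 120: x ≡ 103 (mod 120).
Verify: 103 mod 8 = 7, 103 mod 20 = 3, 103 mod 15 = 13.

x ≡ 103 (mod 120).


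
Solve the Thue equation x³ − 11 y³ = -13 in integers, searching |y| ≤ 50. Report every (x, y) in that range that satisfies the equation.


The equation is x³ - 11y³ = -13. For fixed y, x³ = 11·y³ − 13, so a solution requires the RHS to be a perfect cube.
Strategy: iterate y from -50 to 50, compute RHS = 11·y³ − 13, and check whether it is a (positive or negative) perfect cube.
Check small values of y:
  y = 0: RHS = -13 is not a perfect cube.
  y = 1: RHS = -2 is not a perfect cube.
  y = -1: RHS = -24 is not a perfect cube.
  y = 2: RHS = 75 is not a perfect cube.
  y = -2: RHS = -101 is not a perfect cube.
  y = 3: RHS = 284 is not a perfect cube.
  y = -3: RHS = -310 is not a perfect cube.
Continuing the search up to |y| = 50 finds no solutions either.
No (x, y) in the scanned range satisfies the equation.

No integer solutions with |y| ≤ 50.


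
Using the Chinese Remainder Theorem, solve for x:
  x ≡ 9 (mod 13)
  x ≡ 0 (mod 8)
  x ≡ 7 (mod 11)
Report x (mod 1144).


Moduli 13, 8, 11 are pairwise coprime; by CRT there is a unique solution modulo M = 13 · 8 · 11 = 1144.
Solve pairwise, accumulating the modulus:
  Start with x ≡ 9 (mod 13).
  Combine with x ≡ 0 (mod 8): since gcd(13, 8) = 1, we get a unique residue mod 104.
    Write x = 9 + 13·t and substitute into x ≡ 0 (mod 8): 13·t ≡ 0 − 9 = -9 (mod 8).
    Reduce coefficients mod 8: 5·t ≡ 7 (mod 8).
    The inverse of 5 mod 8 is 5 (since 5·5 = 25 = 3·8 + 1), so t ≡ 5·7 = 35 ≡ 3 (mod 8).
    Then x = 9 + 13·3 = 48, valid modulo lcm(13, 8) = 104: x ≡ 48 (mod 104).
  Combine with x ≡ 7 (mod 11): since gcd(104, 11) = 1, we get a unique residue mod 1144.
    Write x = 48 + 104·t and substitute into x ≡ 7 (mod 11): 104·t ≡ 7 − 48 = -41 (mod 11).
    Reduce coefficients mod 11: 5·t ≡ 3 (mod 11).
    The inverse of 5 mod 11 is 9 (since 5·9 = 45 = 4·11 + 1), so t ≡ 9·3 = 27 ≡ 5 (mod 11).
    Then x = 48 + 104·5 = 568, valid modulo lcm(104, 11) = 1144: x ≡ 568 (mod 1144).
Verify: 568 mod 13 = 9 ✓, 568 mod 8 = 0 ✓, 568 mod 11 = 7 ✓.

x ≡ 568 (mod 1144).


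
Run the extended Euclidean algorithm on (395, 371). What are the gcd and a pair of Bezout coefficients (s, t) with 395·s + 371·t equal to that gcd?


Euclidean algorithm on (395, 371) — divide until remainder is 0:
  395 = 1 · 371 + 24
  371 = 15 · 24 + 11
  24 = 2 · 11 + 2
  11 = 5 · 2 + 1
  2 = 2 · 1 + 0
gcd(395, 371) = 1.
Track Bezout coefficients alongside the remainders: start with r₀ = 395 = a·1 + b·0 (s = 1, t = 0) and r₁ = 371 = a·0 + b·1 (s = 0, t = 1); each new remainder r_{k+1} = r_{k-1} − q_k·r_k inherits s_{k+1} = s_{k-1} − q_k·s_k, t_{k+1} = t_{k-1} − q_k·t_k, so r_k = a·s_k + b·t_k at every step:
  q = 1: r = 24, s = 1 − 1·0 = 1, t = 0 − 1·1 = -1  (check: 395·1 + 371·(-1) = 24)
  q = 15: r = 11, s = 0 − 15·1 = -15, t = 1 − 15·(-1) = 16  (check: 395·(-15) + 371·16 = 11)
  q = 2: r = 2, s = 1 − 2·(-15) = 31, t = -1 − 2·16 = -33  (check: 395·31 + 371·(-33) = 2)
  q = 5: r = 1, s = -15 − 5·31 = -170, t = 16 − 5·(-33) = 181  (check: 395·(-170) + 371·181 = 1)
The row with r = 1 (the gcd) gives the Bezout coefficients s = -170, t = 181.
Result: 395 · (-170) + 371 · (181) = 1.

gcd(395, 371) = 1; s = -170, t = 181 (check: 395·(-170) + 371·181 = 1).


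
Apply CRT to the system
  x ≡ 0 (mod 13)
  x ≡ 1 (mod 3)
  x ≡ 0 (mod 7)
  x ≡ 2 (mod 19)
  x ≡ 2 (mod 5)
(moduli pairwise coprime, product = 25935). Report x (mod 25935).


Product of moduli M = 13 · 3 · 7 · 19 · 5 = 25935.
Merge one congruence at a time:
  Start: x ≡ 0 (mod 13).
  Combine with x ≡ 1 (mod 3); new modulus lcm = 39.
    Write x = 0 + 13·t and substitute into x ≡ 1 (mod 3): 13·t ≡ 1 − 0 = 1 (mod 3).
    Reduce coefficients mod 3: 1·t ≡ 1 (mod 3).
    So t ≡ 1 (mod 3).
    Then x = 0 + 13·1 = 13, valid modulo lcm(13, 3) = 39: x ≡ 13 (mod 39).
  Combine with x ≡ 0 (mod 7); new modulus lcm = 273.
    Write x = 13 + 39·t and substitute into x ≡ 0 (mod 7): 39·t ≡ 0 − 13 = -13 (mod 7).
    Reduce coefficients mod 7: 4·t ≡ 1 (mod 7).
    The inverse of 4 mod 7 is 2 (since 4·2 = 8 = 1·7 + 1), so t ≡ 2·1 = 2 ≡ 2 (mod 7).
    Then x = 13 + 39·2 = 91, valid modulo lcm(39, 7) = 273: x ≡ 91 (mod 273).
  Combine with x ≡ 2 (mod 19); new modulus lcm = 5187.
    Write x = 91 + 273·t and substitute into x ≡ 2 (mod 19): 273·t ≡ 2 − 91 = -89 (mod 19).
    Reduce coefficients mod 19: 7·t ≡ 6 (mod 19).
    The inverse of 7 mod 19 is 11 (since 7·11 = 77 = 4·19 + 1), so t ≡ 11·6 = 66 ≡ 9 (mod 19).
    Then x = 91 + 273·9 = 2548, valid modulo lcm(273, 19) = 5187: x ≡ 2548 (mod 5187).
  Combine with x ≡ 2 (mod 5); new modulus lcm = 25935.
    Write x = 2548 + 5187·t and substitute into x ≡ 2 (mod 5): 5187·t ≡ 2 − 2548 = -2546 (mod 5).
    Reduce coefficients mod 5: 2·t ≡ 4 (mod 5).
    The inverse of 2 mod 5 is 3 (since 2·3 = 6 = 1·5 + 1), so t ≡ 3·4 = 12 ≡ 2 (mod 5).
    Then x = 2548 + 5187·2 = 12922, valid modulo lcm(5187, 5) = 25935: x ≡ 12922 (mod 25935).
Verify against each original: 12922 mod 13 = 0, 12922 mod 3 = 1, 12922 mod 7 = 0, 12922 mod 19 = 2, 12922 mod 5 = 2.

x ≡ 12922 (mod 25935).


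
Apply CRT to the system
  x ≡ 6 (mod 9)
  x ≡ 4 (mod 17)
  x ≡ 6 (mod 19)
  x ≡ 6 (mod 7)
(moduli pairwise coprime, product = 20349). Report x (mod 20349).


Product of moduli M = 9 · 17 · 19 · 7 = 20349.
Merge one congruence at a time:
  Start: x ≡ 6 (mod 9).
  Combine with x ≡ 4 (mod 17); new modulus lcm = 153.
    Write x = 6 + 9·t and substitute into x ≡ 4 (mod 17): 9·t ≡ 4 − 6 = -2 (mod 17).
    Reduce coefficients mod 17: 9·t ≡ 15 (mod 17).
    The inverse of 9 mod 17 is 2 (since 9·2 = 18 = 1·17 + 1), so t ≡ 2·15 = 30 ≡ 13 (mod 17).
    Then x = 6 + 9·13 = 123, valid modulo lcm(9, 17) = 153: x ≡ 123 (mod 153).
  Combine with x ≡ 6 (mod 19); new modulus lcm = 2907.
    Write x = 123 + 153·t and substitute into x ≡ 6 (mod 19): 153·t ≡ 6 − 123 = -117 (mod 19).
    Reduce coefficients mod 19: 1·t ≡ 16 (mod 19).
    So t ≡ 16 (mod 19).
    Then x = 123 + 153·16 = 2571, valid modulo lcm(153, 19) = 2907: x ≡ 2571 (mod 2907).
  Combine with x ≡ 6 (mod 7); new modulus lcm = 20349.
    Write x = 2571 + 2907·t and substitute into x ≡ 6 (mod 7): 2907·t ≡ 6 − 2571 = -2565 (mod 7).
    Reduce coefficients mod 7: 2·t ≡ 4 (mod 7).
    The inverse of 2 mod 7 is 4 (since 2·4 = 8 = 1·7 + 1), so t ≡ 4·4 = 16 ≡ 2 (mod 7).
    Then x = 2571 + 2907·2 = 8385, valid modulo lcm(2907, 7) = 20349: x ≡ 8385 (mod 20349).
Verify against each original: 8385 mod 9 = 6, 8385 mod 17 = 4, 8385 mod 19 = 6, 8385 mod 7 = 6.

x ≡ 8385 (mod 20349).


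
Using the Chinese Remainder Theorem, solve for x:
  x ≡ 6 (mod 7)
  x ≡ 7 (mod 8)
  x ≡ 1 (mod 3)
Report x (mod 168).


Moduli 7, 8, 3 are pairwise coprime; by CRT there is a unique solution modulo M = 7 · 8 · 3 = 168.
Solve pairwise, accumulating the modulus:
  Start with x ≡ 6 (mod 7).
  Combine with x ≡ 7 (mod 8): since gcd(7, 8) = 1, we get a unique residue mod 56.
    Write x = 6 + 7·t and substitute into x ≡ 7 (mod 8): 7·t ≡ 7 − 6 = 1 (mod 8).
    The inverse of 7 mod 8 is 7 (since 7·7 = 49 = 6·8 + 1), so t ≡ 7·1 = 7 ≡ 7 (mod 8).
    Then x = 6 + 7·7 = 55, valid modulo lcm(7, 8) = 56: x ≡ 55 (mod 56).
  Combine with x ≡ 1 (mod 3): since gcd(56, 3) = 1, we get a unique residue mod 168.
    Write x = 55 + 56·t and substitute into x ≡ 1 (mod 3): 56·t ≡ 1 − 55 = -54 (mod 3).
    Reduce coefficients mod 3: 2·t ≡ 0 (mod 3).
    The inverse of 2 mod 3 is 2 (since 2·2 = 4 = 1·3 + 1), so t ≡ 2·0 = 0 ≡ 0 (mod 3).
    Then x = 55 + 56·0 = 55, valid modulo lcm(56, 3) = 168: x ≡ 55 (mod 168).
Verify: 55 mod 7 = 6 ✓, 55 mod 8 = 7 ✓, 55 mod 3 = 1 ✓.

x ≡ 55 (mod 168).


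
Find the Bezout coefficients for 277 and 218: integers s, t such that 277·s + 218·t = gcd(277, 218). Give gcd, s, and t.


Euclidean algorithm on (277, 218) — divide until remainder is 0:
  277 = 1 · 218 + 59
  218 = 3 · 59 + 41
  59 = 1 · 41 + 18
  41 = 2 · 18 + 5
  18 = 3 · 5 + 3
  5 = 1 · 3 + 2
  3 = 1 · 2 + 1
  2 = 2 · 1 + 0
gcd(277, 218) = 1.
Track Bezout coefficients alongside the remainders: start with r₀ = 277 = a·1 + b·0 (s = 1, t = 0) and r₁ = 218 = a·0 + b·1 (s = 0, t = 1); each new remainder r_{k+1} = r_{k-1} − q_k·r_k inherits s_{k+1} = s_{k-1} − q_k·s_k, t_{k+1} = t_{k-1} − q_k·t_k, so r_k = a·s_k + b·t_k at every step:
  q = 1: r = 59, s = 1 − 1·0 = 1, t = 0 − 1·1 = -1  (check: 277·1 + 218·(-1) = 59)
  q = 3: r = 41, s = 0 − 3·1 = -3, t = 1 − 3·(-1) = 4  (check: 277·(-3) + 218·4 = 41)
  q = 1: r = 18, s = 1 − 1·(-3) = 4, t = -1 − 1·4 = -5  (check: 277·4 + 218·(-5) = 18)
  q = 2: r = 5, s = -3 − 2·4 = -11, t = 4 − 2·(-5) = 14  (check: 277·(-11) + 218·14 = 5)
  q = 3: r = 3, s = 4 − 3·(-11) = 37, t = -5 − 3·14 = -47  (check: 277·37 + 218·(-47) = 3)
  q = 1: r = 2, s = -11 − 1·37 = -48, t = 14 − 1·(-47) = 61  (check: 277·(-48) + 218·61 = 2)
  q = 1: r = 1, s = 37 − 1·(-48) = 85, t = -47 − 1·61 = -108  (check: 277·85 + 218·(-108) = 1)
The row with r = 1 (the gcd) gives the Bezout coefficients s = 85, t = -108.
Result: 277 · (85) + 218 · (-108) = 1.

gcd(277, 218) = 1; s = 85, t = -108 (check: 277·85 + 218·(-108) = 1).


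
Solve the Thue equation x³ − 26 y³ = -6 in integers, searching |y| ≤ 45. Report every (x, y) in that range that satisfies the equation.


The equation is x³ - 26y³ = -6. For fixed y, x³ = 26·y³ − 6, so a solution requires the RHS to be a perfect cube.
Strategy: iterate y from -45 to 45, compute RHS = 26·y³ − 6, and check whether it is a (positive or negative) perfect cube.
Check small values of y:
  y = 0: RHS = -6 is not a perfect cube.
  y = 1: RHS = 20 is not a perfect cube.
  y = -1: RHS = -32 is not a perfect cube.
  y = 2: RHS = 202 is not a perfect cube.
  y = -2: RHS = -214 is not a perfect cube.
  y = 3: RHS = 696 is not a perfect cube.
  y = -3: RHS = -708 is not a perfect cube.
Continuing the search up to |y| = 45 finds no solutions either.
No (x, y) in the scanned range satisfies the equation.

No integer solutions with |y| ≤ 45.


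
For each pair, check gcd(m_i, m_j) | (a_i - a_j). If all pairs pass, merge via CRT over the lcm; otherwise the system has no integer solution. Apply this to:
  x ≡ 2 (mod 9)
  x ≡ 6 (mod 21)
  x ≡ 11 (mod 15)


Moduli 9, 21, 15 are not pairwise coprime, so CRT works modulo lcm(m_i) when all pairwise compatibility conditions hold.
Pairwise compatibility: gcd(m_i, m_j) must divide a_i - a_j for every pair.
Merge one congruence at a time:
  Start: x ≡ 2 (mod 9).
  Combine with x ≡ 6 (mod 21): gcd(9, 21) = 3, and 6 - 2 = 4 is NOT divisible by 3.
    ⇒ system is inconsistent (no integer solution).

No solution (the system is inconsistent).


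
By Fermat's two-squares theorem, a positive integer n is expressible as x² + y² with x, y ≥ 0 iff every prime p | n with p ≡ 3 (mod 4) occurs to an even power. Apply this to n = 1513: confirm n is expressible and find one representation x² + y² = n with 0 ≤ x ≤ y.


Step 1: Factor n = 1513 = 17 · 89.
Step 2: Check the mod-4 condition on each prime factor: 17 ≡ 1 (mod 4), exponent 1; 89 ≡ 1 (mod 4), exponent 1.
All primes ≡ 3 (mod 4) appear to even exponent (or don't appear), so by the two-squares theorem n IS expressible as a sum of two squares.
Step 3: Build a representation. Here n = 17 · 89 is a product of primes ≡ 1 (mod 4). Each prime p ≡ 1 (mod 4) is itself a sum of two squares; find a² by testing p − a² for a perfect square:
  17: 17 − 1² = 16 = 4² ⇒ 17 = 1² + 4².
  89: 89 − 1² = 88, 89 − 2² = 85, 89 − 3² = 80, 89 − 4² = 73, 89 − 5² = 64 = 8² ⇒ 89 = 5² + 8².
  Combine using the Brahmagupta–Fibonacci identity (a² + b²)(c² + d²) = (ac − bd)² + (ad + bc)² = (ac + bd)² + (ad − bc)²:
  17 · 89 = 1513: from (1² + 4²)(5² + 8²), take (1·5 − 4·8, 1·8 + 4·5) = (5 − 32, 8 + 20) = (-27, 28); dropping signs (only squares matter) gives (27, 28); check 27² + 28² = 729 + 784 = 1513 ✓.
Step 4: Order so x ≤ y and verify: 27² + 28² = 729 + 784 = 1513 = n. ✓

n = 1513 = 27² + 28² (one valid representation with x ≤ y).
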